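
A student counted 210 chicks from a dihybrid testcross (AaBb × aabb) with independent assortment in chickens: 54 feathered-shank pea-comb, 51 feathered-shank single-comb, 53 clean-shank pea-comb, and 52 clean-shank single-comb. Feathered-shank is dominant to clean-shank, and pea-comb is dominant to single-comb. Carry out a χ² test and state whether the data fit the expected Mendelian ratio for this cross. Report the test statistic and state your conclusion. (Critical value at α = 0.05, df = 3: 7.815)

0.095; consistent

A dihybrid testcross with independent assortment gives a 1:1:1:1 ratio.
The 1:1:1:1 ratio has 4 parts, so with N = 210 the expected counts are:
  feathered-shank pea-comb: 210 × 1/4 = 52.5
  feathered-shank single-comb: 210 × 1/4 = 52.5
  clean-shank pea-comb: 210 × 1/4 = 52.5
  clean-shank single-comb: 210 × 1/4 = 52.5
χ² = Σ (O − E)² / E
  feathered-shank pea-comb: (54 − 52.5)² / 52.5 = 0.0429
  feathered-shank single-comb: (51 − 52.5)² / 52.5 = 0.0429
  clean-shank pea-comb: (53 − 52.5)² / 52.5 = 0.0048
  clean-shank single-comb: (52 − 52.5)² / 52.5 = 0.0048
χ² = 0.0429 + 0.0429 + 0.0048 + 0.0048 = 0.0954 ≈ 0.095
Degrees of freedom = 4 − 1 = 3; critical value at α = 0.05 is 7.815.
Since 0.095 < 7.815, we fail to reject the null hypothesis — the data are consistent with the 1:1:1:1 ratio.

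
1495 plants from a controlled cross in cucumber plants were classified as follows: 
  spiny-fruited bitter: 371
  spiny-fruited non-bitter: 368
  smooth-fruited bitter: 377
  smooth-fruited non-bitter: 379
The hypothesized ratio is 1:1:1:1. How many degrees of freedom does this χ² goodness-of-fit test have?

3

A goodness-of-fit test with 4 phenotype classes has df = 4 − 1 = 3.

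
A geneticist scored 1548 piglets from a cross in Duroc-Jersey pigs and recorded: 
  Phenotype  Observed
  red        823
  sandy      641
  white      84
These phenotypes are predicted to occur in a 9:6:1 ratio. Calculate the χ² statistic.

10.604

Under the 9:6:1 hypothesis (Σ ratio = 16, N = 1548):
  red: 1548 × 9/16 = 870.75
  sandy: 1548 × 6/16 = 580.5
  white: 1548 × 1/16 = 96.75
χ² = Σ (O − E)² / E
  red: (823 − 870.75)² / 870.75 = 2.6185
  sandy: (641 − 580.5)² / 580.5 = 6.3053
  white: (84 − 96.75)² / 96.75 = 1.6802
χ² = 2.6185 + 6.3053 + 1.6802 = 10.604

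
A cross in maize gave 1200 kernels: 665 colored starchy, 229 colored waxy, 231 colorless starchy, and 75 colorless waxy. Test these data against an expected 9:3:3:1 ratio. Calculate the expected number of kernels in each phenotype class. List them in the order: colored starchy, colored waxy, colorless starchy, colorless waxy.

Total ratio parts = 16. Expected numbers out of 1200:
  colored starchy: 1200 × 9/16 = 675
  colored waxy: 1200 × 3/16 = 225
  colorless starchy: 1200 × 3/16 = 225
  colorless waxy: 1200 × 1/16 = 75

675, 225, 225, 75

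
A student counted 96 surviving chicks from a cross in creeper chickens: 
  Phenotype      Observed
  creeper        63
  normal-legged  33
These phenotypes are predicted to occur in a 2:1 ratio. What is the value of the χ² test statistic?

0.047

The 2:1 ratio has 3 parts, so with N = 96 the expected counts are:
  creeper: 96 × 2/3 = 64
  normal-legged: 96 × 1/3 = 32
χ² = Σ (O − E)² / E
  creeper: (63 − 64)² / 64 = 0.0156
  normal-legged: (33 − 32)² / 32 = 0.0312
χ² = 0.0156 + 0.0312 = 0.0468 ≈ 0.047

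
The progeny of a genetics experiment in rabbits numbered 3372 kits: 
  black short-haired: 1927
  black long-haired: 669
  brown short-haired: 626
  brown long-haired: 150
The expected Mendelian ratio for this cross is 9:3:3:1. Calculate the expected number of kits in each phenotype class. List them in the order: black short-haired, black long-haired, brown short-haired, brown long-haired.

1896.75, 632.25, 632.25, 210.75

Under the 9:3:3:1 hypothesis (Σ ratio = 16, N = 3372):
  black short-haired: 3372 × 9/16 = 1896.75
  black long-haired: 3372 × 3/16 = 632.25
  brown short-haired: 3372 × 3/16 = 632.25
  brown long-haired: 3372 × 1/16 = 210.75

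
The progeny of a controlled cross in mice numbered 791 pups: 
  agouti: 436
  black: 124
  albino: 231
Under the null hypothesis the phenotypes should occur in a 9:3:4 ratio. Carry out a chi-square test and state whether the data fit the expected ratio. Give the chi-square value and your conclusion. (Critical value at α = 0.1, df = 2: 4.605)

9.756; not consistent

Expected counts for N = 791 under a 9:3:4 ratio (total parts = 16):
  agouti: 791 × 9/16 = 444.9375
  black: 791 × 3/16 = 148.3125
  albino: 791 × 4/16 = 197.75
χ² = Σ (O − E)² / E
  agouti: (436 − 444.9375)² / 444.9375 = 0.1795
  black: (124 − 148.3125)² / 148.3125 = 3.9855
  albino: (231 − 197.75)² / 197.75 = 5.5907
χ² = 0.1795 + 3.9855 + 5.5907 = 9.7557 ≈ 9.756
Degrees of freedom = 3 − 1 = 2; critical value at α = 0.1 is 4.605.
Since 9.756 > 4.605, we reject the null hypothesis — the data do not fit the 9:3:4 ratio.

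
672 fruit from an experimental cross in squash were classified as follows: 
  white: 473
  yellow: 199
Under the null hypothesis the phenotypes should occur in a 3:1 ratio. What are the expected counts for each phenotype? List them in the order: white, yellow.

Expected counts for N = 672 under a 3:1 ratio (total parts = 4):
  white: 672 × 3/4 = 504
  yellow: 672 × 1/4 = 168

504, 168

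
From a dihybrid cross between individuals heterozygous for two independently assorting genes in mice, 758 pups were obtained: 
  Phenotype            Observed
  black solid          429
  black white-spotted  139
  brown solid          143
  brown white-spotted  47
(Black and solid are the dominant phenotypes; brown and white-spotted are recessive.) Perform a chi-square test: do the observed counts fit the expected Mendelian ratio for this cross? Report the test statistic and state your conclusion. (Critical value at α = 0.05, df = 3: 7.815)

A dihybrid F₂ with independent assortment and complete dominance at both loci gives a 9:3:3:1 phenotypic ratio.
Expected counts for N = 758 under a 9:3:3:1 ratio (total parts = 16):
  black solid: 758 × 9/16 = 426.375
  black white-spotted: 758 × 3/16 = 142.125
  brown solid: 758 × 3/16 = 142.125
  brown white-spotted: 758 × 1/16 = 47.375
χ² = Σ (O − E)² / E
  black solid: (429 − 426.375)² / 426.375 = 0.0162
  black white-spotted: (139 − 142.125)² / 142.125 = 0.0687
  brown solid: (143 − 142.125)² / 142.125 = 0.0054
  brown white-spotted: (47 − 47.375)² / 47.375 = 0.0030
χ² = 0.0162 + 0.0687 + 0.0054 + 0.0030 = 0.0933 ≈ 0.093
Degrees of freedom = 4 − 1 = 3; critical value at α = 0.05 is 7.815.
Since 0.093 < 7.815, we fail to reject the null hypothesis — the data are consistent with the 9:3:3:1 ratio.

0.093; consistent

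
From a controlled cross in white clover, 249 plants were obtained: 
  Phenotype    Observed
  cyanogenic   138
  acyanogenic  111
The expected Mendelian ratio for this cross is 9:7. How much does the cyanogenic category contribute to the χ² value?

Under the 9:7 hypothesis (Σ ratio = 16, N = 249):
  cyanogenic: 249 × 9/16 = 140.0625
  acyanogenic: 249 × 7/16 = 108.9375
Contribution of cyanogenic: (138 − 140.0625)² / 140.0625 = 0.0304

0.030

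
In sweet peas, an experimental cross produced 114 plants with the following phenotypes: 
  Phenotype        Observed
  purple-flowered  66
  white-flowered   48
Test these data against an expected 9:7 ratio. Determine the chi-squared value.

Under the 9:7 hypothesis (Σ ratio = 16, N = 114):
  purple-flowered: 114 × 9/16 = 64.125
  white-flowered: 114 × 7/16 = 49.875
χ² = Σ (O − E)² / E
  purple-flowered: (66 − 64.125)² / 64.125 = 0.0548
  white-flowered: (48 − 49.875)² / 49.875 = 0.0705
χ² = 0.0548 + 0.0705 = 0.1253 ≈ 0.125

0.125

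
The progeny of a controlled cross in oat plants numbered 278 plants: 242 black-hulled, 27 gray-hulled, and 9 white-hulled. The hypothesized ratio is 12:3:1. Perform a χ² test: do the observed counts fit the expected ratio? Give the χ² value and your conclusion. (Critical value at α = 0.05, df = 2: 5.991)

21.530; not consistent

Total ratio parts = 16. Expected numbers out of 278:
  black-hulled: 278 × 12/16 = 208.5
  gray-hulled: 278 × 3/16 = 52.125
  white-hulled: 278 × 1/16 = 17.375
χ² = Σ (O − E)² / E
  black-hulled: (242 − 208.5)² / 208.5 = 5.3825
  gray-hulled: (27 − 52.125)² / 52.125 = 12.1106
  white-hulled: (9 − 17.375)² / 17.375 = 4.0369
χ² = 5.3825 + 12.1106 + 4.0369 = 21.530
Degrees of freedom = 3 − 1 = 2; critical value at α = 0.05 is 5.991.
Since 21.530 > 5.991, we reject the null hypothesis — the data do not fit the 12:3:1 ratio.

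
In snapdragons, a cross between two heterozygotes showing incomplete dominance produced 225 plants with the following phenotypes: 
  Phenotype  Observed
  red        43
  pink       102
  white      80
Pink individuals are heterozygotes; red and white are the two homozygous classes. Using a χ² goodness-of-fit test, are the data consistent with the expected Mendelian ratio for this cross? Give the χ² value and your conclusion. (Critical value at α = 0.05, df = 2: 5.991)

14.129; not consistent

With incomplete dominance, a heterozygote × heterozygote cross gives a 1:2:1 phenotypic ratio.
The 1:2:1 ratio has 4 parts, so with N = 225 the expected counts are:
  red: 225 × 1/4 = 56.25
  pink: 225 × 2/4 = 112.5
  white: 225 × 1/4 = 56.25
χ² = Σ (O − E)² / E
  red: (43 − 56.25)² / 56.25 = 3.1211
  pink: (102 − 112.5)² / 112.5 = 0.9800
  white: (80 − 56.25)² / 56.25 = 10.0278
χ² = 3.1211 + 0.9800 + 10.0278 = 14.1289 ≈ 14.129
Degrees of freedom = 3 − 1 = 2; critical value at α = 0.05 is 5.991.
Since 14.129 > 5.991, we reject the null hypothesis — the data do not fit the 1:2:1 ratio.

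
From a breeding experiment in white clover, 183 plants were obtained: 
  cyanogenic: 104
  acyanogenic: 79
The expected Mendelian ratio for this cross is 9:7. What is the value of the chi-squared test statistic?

0.025

Expected counts for N = 183 under a 9:7 ratio (total parts = 16):
  cyanogenic: 183 × 9/16 = 102.9375
  acyanogenic: 183 × 7/16 = 80.0625
χ² = Σ (O − E)² / E
  cyanogenic: (104 − 102.9375)² / 102.9375 = 0.0110
  acyanogenic: (79 − 80.0625)² / 80.0625 = 0.0141
χ² = 0.0110 + 0.0141 = 0.0251 ≈ 0.025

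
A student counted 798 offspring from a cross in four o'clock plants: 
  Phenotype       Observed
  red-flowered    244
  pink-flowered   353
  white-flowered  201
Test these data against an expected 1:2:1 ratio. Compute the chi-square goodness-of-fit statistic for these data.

The 1:2:1 ratio has 4 parts, so with N = 798 the expected counts are:
  red-flowered: 798 × 1/4 = 199.5
  pink-flowered: 798 × 2/4 = 399
  white-flowered: 798 × 1/4 = 199.5
χ² = Σ (O − E)² / E
  red-flowered: (244 − 199.5)² / 199.5 = 9.9261
  pink-flowered: (353 − 399)² / 399 = 5.3033
  white-flowered: (201 − 199.5)² / 199.5 = 0.0113
χ² = 9.9261 + 5.3033 + 0.0113 = 15.2407 ≈ 15.241

15.241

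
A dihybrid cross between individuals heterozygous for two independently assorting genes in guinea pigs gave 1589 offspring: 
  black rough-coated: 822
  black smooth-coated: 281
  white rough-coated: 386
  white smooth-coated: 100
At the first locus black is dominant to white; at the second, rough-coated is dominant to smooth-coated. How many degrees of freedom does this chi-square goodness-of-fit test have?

3

A dihybrid F₂ with independent assortment and complete dominance at both loci gives a 9:3:3:1 phenotypic ratio.
A goodness-of-fit test with 4 phenotype classes has df = 4 − 1 = 3.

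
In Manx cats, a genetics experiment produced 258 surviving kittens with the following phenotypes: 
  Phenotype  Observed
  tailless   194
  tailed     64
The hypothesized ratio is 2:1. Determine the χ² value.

8.442

Expected counts for N = 258 under a 2:1 ratio (total parts = 3):
  tailless: 258 × 2/3 = 172
  tailed: 258 × 1/3 = 86
χ² = Σ (O − E)² / E
  tailless: (194 − 172)² / 172 = 2.8140
  tailed: (64 − 86)² / 86 = 5.6279
χ² = 2.8140 + 5.6279 = 8.4419 ≈ 8.442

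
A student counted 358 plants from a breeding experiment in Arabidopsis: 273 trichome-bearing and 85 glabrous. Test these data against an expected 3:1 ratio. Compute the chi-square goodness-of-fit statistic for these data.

Expected counts for N = 358 under a 3:1 ratio (total parts = 4):
  trichome-bearing: 358 × 3/4 = 268.5
  glabrous: 358 × 1/4 = 89.5
χ² = Σ (O − E)² / E
  trichome-bearing: (273 − 268.5)² / 268.5 = 0.0754
  glabrous: (85 − 89.5)² / 89.5 = 0.2263
χ² = 0.0754 + 0.2263 = 0.3017 ≈ 0.302

0.302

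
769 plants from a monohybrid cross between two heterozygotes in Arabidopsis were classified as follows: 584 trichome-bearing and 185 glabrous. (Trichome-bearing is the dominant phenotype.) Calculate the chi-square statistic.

For a monohybrid cross between heterozygotes with complete dominance, the expected phenotypic ratio is 3:1.
The 3:1 ratio has 4 parts, so with N = 769 the expected counts are:
  trichome-bearing: 769 × 3/4 = 576.75
  glabrous: 769 × 1/4 = 192.25
χ² = Σ (O − E)² / E
  trichome-bearing: (584 − 576.75)² / 576.75 = 0.0911
  glabrous: (185 − 192.25)² / 192.25 = 0.2734
χ² = 0.0911 + 0.2734 = 0.3645 ≈ 0.365

0.365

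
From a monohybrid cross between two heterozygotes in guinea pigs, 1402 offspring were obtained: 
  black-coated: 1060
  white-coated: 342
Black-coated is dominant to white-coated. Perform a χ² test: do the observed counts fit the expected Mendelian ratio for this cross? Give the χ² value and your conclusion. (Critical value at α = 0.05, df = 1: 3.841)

For a monohybrid cross between heterozygotes with complete dominance, the expected phenotypic ratio is 3:1.
The 3:1 ratio has 4 parts, so with N = 1402 the expected counts are:
  black-coated: 1402 × 3/4 = 1051.5
  white-coated: 1402 × 1/4 = 350.5
χ² = Σ (O − E)² / E
  black-coated: (1060 − 1051.5)² / 1051.5 = 0.0687
  white-coated: (342 − 350.5)² / 350.5 = 0.2061
χ² = 0.0687 + 0.2061 = 0.2748 ≈ 0.275
Degrees of freedom = 2 − 1 = 1; critical value at α = 0.05 is 3.841.
Since 0.275 < 3.841, we fail to reject the null hypothesis — the data are consistent with the 3:1 ratio.

0.275; consistent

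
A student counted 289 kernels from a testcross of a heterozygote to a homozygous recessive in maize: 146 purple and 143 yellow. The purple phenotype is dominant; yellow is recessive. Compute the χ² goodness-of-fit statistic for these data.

0.031

A testcross of a heterozygote (Aa × aa) gives a 1:1 phenotypic ratio.
The 1:1 ratio has 2 parts, so with N = 289 the expected counts are:
  purple: 289 × 1/2 = 144.5
  yellow: 289 × 1/2 = 144.5
χ² = Σ (O − E)² / E
  purple: (146 − 144.5)² / 144.5 = 0.0156
  yellow: (143 − 144.5)² / 144.5 = 0.0156
χ² = 0.0156 + 0.0156 = 0.0312 ≈ 0.031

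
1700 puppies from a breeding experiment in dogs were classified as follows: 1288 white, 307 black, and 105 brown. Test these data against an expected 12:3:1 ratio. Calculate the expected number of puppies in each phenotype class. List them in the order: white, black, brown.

Total ratio parts = 16. Expected numbers out of 1700:
  white: 1700 × 12/16 = 1275
  black: 1700 × 3/16 = 318.75
  brown: 1700 × 1/16 = 106.25

1275, 318.75, 106.25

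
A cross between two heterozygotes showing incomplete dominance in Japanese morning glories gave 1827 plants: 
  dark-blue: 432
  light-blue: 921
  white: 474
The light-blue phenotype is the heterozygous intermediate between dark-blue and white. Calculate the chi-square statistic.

2.054

With incomplete dominance, a heterozygote × heterozygote cross gives a 1:2:1 phenotypic ratio.
Expected counts for N = 1827 under a 1:2:1 ratio (total parts = 4):
  dark-blue: 1827 × 1/4 = 456.75
  light-blue: 1827 × 2/4 = 913.5
  white: 1827 × 1/4 = 456.75
χ² = Σ (O − E)² / E
  dark-blue: (432 − 456.75)² / 456.75 = 1.3411
  light-blue: (921 − 913.5)² / 913.5 = 0.0616
  white: (474 − 456.75)² / 456.75 = 0.6515
χ² = 1.3411 + 0.0616 + 0.6515 = 2.0542 ≈ 2.054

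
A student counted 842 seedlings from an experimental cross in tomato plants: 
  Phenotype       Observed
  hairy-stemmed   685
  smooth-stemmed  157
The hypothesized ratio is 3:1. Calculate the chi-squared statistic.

18.130

Expected counts for N = 842 under a 3:1 ratio (total parts = 4):
  hairy-stemmed: 842 × 3/4 = 631.5
  smooth-stemmed: 842 × 1/4 = 210.5
χ² = Σ (O − E)² / E
  hairy-stemmed: (685 − 631.5)² / 631.5 = 4.5325
  smooth-stemmed: (157 − 210.5)² / 210.5 = 13.5974
χ² = 4.5325 + 13.5974 = 18.1299 ≈ 18.130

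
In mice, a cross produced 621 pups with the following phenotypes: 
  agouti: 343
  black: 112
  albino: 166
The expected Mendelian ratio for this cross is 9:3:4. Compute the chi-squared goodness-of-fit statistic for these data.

Under the 9:3:4 hypothesis (Σ ratio = 16, N = 621):
  agouti: 621 × 9/16 = 349.3125
  black: 621 × 3/16 = 116.4375
  albino: 621 × 4/16 = 155.25
χ² = Σ (O − E)² / E
  agouti: (343 − 349.3125)² / 349.3125 = 0.1141
  black: (112 − 116.4375)² / 116.4375 = 0.1691
  albino: (166 − 155.25)² / 155.25 = 0.7444
χ² = 0.1141 + 0.1691 + 0.7444 = 1.0276 ≈ 1.028

1.028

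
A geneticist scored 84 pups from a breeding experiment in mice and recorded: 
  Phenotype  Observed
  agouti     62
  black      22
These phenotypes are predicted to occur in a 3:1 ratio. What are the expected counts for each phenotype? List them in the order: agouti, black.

63, 21

The 3:1 ratio has 4 parts, so with N = 84 the expected counts are:
  agouti: 84 × 3/4 = 63
  black: 84 × 1/4 = 21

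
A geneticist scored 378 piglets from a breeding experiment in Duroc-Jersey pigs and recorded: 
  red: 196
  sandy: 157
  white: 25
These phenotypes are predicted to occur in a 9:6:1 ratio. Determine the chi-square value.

3.021

Expected counts for N = 378 under a 9:6:1 ratio (total parts = 16):
  red: 378 × 9/16 = 212.625
  sandy: 378 × 6/16 = 141.75
  white: 378 × 1/16 = 23.625
χ² = Σ (O − E)² / E
  red: (196 − 212.625)² / 212.625 = 1.2999
  sandy: (157 − 141.75)² / 141.75 = 1.6407
  white: (25 − 23.625)² / 23.625 = 0.0800
χ² = 1.2999 + 1.6407 + 0.0800 = 3.0206 ≈ 3.021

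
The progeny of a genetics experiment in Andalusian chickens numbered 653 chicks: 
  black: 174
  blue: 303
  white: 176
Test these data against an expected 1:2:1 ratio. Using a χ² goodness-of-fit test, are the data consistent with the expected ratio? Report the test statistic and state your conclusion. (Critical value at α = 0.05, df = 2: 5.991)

3.395; consistent

Expected counts for N = 653 under a 1:2:1 ratio (total parts = 4):
  black: 653 × 1/4 = 163.25
  blue: 653 × 2/4 = 326.5
  white: 653 × 1/4 = 163.25
χ² = Σ (O − E)² / E
  black: (174 − 163.25)² / 163.25 = 0.7079
  blue: (303 − 326.5)² / 326.5 = 1.6914
  white: (176 − 163.25)² / 163.25 = 0.9958
χ² = 0.7079 + 1.6914 + 0.9958 = 3.3951 ≈ 3.395
Degrees of freedom = 3 − 1 = 2; critical value at α = 0.05 is 5.991.
Since 3.395 < 5.991, we fail to reject the null hypothesis — the data are consistent with the 1:2:1 ratio.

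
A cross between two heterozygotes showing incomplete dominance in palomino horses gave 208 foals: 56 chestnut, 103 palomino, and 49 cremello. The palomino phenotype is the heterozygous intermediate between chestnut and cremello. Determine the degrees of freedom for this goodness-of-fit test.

2

With incomplete dominance, a heterozygote × heterozygote cross gives a 1:2:1 phenotypic ratio.
A goodness-of-fit test with 3 phenotype classes has df = 3 − 1 = 2.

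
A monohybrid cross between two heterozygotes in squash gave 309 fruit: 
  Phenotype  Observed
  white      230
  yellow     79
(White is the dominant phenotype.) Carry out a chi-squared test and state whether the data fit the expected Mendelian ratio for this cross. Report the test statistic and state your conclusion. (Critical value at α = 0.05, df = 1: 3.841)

0.053; consistent

For a monohybrid cross between heterozygotes with complete dominance, the expected phenotypic ratio is 3:1.
Total ratio parts = 4. Expected numbers out of 309:
  white: 309 × 3/4 = 231.75
  yellow: 309 × 1/4 = 77.25
χ² = Σ (O − E)² / E
  white: (230 − 231.75)² / 231.75 = 0.0132
  yellow: (79 − 77.25)² / 77.25 = 0.0396
χ² = 0.0132 + 0.0396 = 0.0528 ≈ 0.053
Degrees of freedom = 2 − 1 = 1; critical value at α = 0.05 is 3.841.
Since 0.053 < 3.841, we fail to reject the null hypothesis — the data are consistent with the 3:1 ratio.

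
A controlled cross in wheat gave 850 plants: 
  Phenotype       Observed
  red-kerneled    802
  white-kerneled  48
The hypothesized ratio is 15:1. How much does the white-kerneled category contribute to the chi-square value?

0.494

Total ratio parts = 16. Expected numbers out of 850:
  red-kerneled: 850 × 15/16 = 796.875
  white-kerneled: 850 × 1/16 = 53.125
Contribution of white-kerneled: (48 − 53.125)² / 53.125 = 0.4944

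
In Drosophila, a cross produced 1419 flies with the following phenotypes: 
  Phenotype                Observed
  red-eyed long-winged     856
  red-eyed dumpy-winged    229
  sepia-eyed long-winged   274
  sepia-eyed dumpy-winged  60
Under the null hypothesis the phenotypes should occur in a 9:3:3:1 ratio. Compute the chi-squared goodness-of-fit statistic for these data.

18.866

The 9:3:3:1 ratio has 16 parts, so with N = 1419 the expected counts are:
  red-eyed long-winged: 1419 × 9/16 = 798.1875
  red-eyed dumpy-winged: 1419 × 3/16 = 266.0625
  sepia-eyed long-winged: 1419 × 3/16 = 266.0625
  sepia-eyed dumpy-winged: 1419 × 1/16 = 88.6875
χ² = Σ (O − E)² / E
  red-eyed long-winged: (856 − 798.1875)² / 798.1875 = 4.1873
  red-eyed dumpy-winged: (229 − 266.0625)² / 266.0625 = 5.1628
  sepia-eyed long-winged: (274 − 266.0625)² / 266.0625 = 0.2368
  sepia-eyed dumpy-winged: (60 − 88.6875)² / 88.6875 = 9.2795
χ² = 4.1873 + 5.1628 + 0.2368 + 9.2795 = 18.8664 ≈ 18.866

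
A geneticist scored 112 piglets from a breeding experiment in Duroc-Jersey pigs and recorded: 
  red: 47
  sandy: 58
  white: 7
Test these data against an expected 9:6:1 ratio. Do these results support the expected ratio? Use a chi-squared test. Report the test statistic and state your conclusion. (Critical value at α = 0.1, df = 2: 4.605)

The 9:6:1 ratio has 16 parts, so with N = 112 the expected counts are:
  red: 112 × 9/16 = 63
  sandy: 112 × 6/16 = 42
  white: 112 × 1/16 = 7
χ² = Σ (O − E)² / E
  red: (47 − 63)² / 63 = 4.0635
  sandy: (58 − 42)² / 42 = 6.0952
  white: (7 − 7)² / 7 = 0.0000
χ² = 4.0635 + 6.0952 + 0.0000 = 10.1587 ≈ 10.159
Degrees of freedom = 3 − 1 = 2; critical value at α = 0.1 is 4.605.
Since 10.159 > 4.605, we reject the null hypothesis — the data do not fit the 9:6:1 ratio.

10.159; not consistent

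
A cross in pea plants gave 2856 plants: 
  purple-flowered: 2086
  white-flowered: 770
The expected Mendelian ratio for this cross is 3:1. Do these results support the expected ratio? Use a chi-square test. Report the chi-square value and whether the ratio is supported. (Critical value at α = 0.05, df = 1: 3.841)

5.856; not consistent

Under the 3:1 hypothesis (Σ ratio = 4, N = 2856):
  purple-flowered: 2856 × 3/4 = 2142
  white-flowered: 2856 × 1/4 = 714
χ² = Σ (O − E)² / E
  purple-flowered: (2086 − 2142)² / 2142 = 1.4641
  white-flowered: (770 − 714)² / 714 = 4.3922
χ² = 1.4641 + 4.3922 = 5.8563 ≈ 5.856
Degrees of freedom = 2 − 1 = 1; critical value at α = 0.05 is 3.841.
Since 5.856 > 3.841, we reject the null hypothesis — the data do not fit the 3:1 ratio.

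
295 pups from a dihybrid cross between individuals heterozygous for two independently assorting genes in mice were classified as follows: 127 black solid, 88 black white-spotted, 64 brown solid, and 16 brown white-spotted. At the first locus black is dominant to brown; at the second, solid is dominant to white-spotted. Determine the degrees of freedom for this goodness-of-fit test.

A dihybrid F₂ with independent assortment and complete dominance at both loci gives a 9:3:3:1 phenotypic ratio.
A goodness-of-fit test with 4 phenotype classes has df = 4 − 1 = 3.

3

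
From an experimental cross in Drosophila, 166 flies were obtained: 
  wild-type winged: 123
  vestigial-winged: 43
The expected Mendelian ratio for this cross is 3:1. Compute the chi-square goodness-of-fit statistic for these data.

0.072

Expected counts for N = 166 under a 3:1 ratio (total parts = 4):
  wild-type winged: 166 × 3/4 = 124.5
  vestigial-winged: 166 × 1/4 = 41.5
χ² = Σ (O − E)² / E
  wild-type winged: (123 − 124.5)² / 124.5 = 0.0181
  vestigial-winged: (43 − 41.5)² / 41.5 = 0.0542
χ² = 0.0181 + 0.0542 = 0.0723 ≈ 0.072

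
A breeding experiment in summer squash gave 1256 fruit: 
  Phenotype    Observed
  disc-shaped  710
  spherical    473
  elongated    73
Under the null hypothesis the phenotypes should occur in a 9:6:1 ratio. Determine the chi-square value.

Expected counts for N = 1256 under a 9:6:1 ratio (total parts = 16):
  disc-shaped: 1256 × 9/16 = 706.5
  spherical: 1256 × 6/16 = 471
  elongated: 1256 × 1/16 = 78.5
χ² = Σ (O − E)² / E
  disc-shaped: (710 − 706.5)² / 706.5 = 0.0173
  spherical: (473 − 471)² / 471 = 0.0085
  elongated: (73 − 78.5)² / 78.5 = 0.3854
χ² = 0.0173 + 0.0085 + 0.3854 = 0.4112 ≈ 0.411

0.411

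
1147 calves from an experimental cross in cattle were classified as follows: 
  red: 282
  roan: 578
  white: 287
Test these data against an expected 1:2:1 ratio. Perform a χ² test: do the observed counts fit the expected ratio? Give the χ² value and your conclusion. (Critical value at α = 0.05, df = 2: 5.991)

Expected counts for N = 1147 under a 1:2:1 ratio (total parts = 4):
  red: 1147 × 1/4 = 286.75
  roan: 1147 × 2/4 = 573.5
  white: 1147 × 1/4 = 286.75
χ² = Σ (O − E)² / E
  red: (282 − 286.75)² / 286.75 = 0.0787
  roan: (578 − 573.5)² / 573.5 = 0.0353
  white: (287 − 286.75)² / 286.75 = 0.0002
χ² = 0.0787 + 0.0353 + 0.0002 = 0.1142 ≈ 0.114
Degrees of freedom = 3 − 1 = 2; critical value at α = 0.05 is 5.991.
Since 0.114 < 5.991, we fail to reject the null hypothesis — the data are consistent with the 1:2:1 ratio.

0.114; consistent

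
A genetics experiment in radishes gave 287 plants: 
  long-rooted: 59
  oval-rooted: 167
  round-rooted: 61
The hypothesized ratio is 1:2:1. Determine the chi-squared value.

Expected counts for N = 287 under a 1:2:1 ratio (total parts = 4):
  long-rooted: 287 × 1/4 = 71.75
  oval-rooted: 287 × 2/4 = 143.5
  round-rooted: 287 × 1/4 = 71.75
χ² = Σ (O − E)² / E
  long-rooted: (59 − 71.75)² / 71.75 = 2.2657
  oval-rooted: (167 − 143.5)² / 143.5 = 3.8484
  round-rooted: (61 − 71.75)² / 71.75 = 1.6106
χ² = 2.2657 + 3.8484 + 1.6106 = 7.7247 ≈ 7.725

7.725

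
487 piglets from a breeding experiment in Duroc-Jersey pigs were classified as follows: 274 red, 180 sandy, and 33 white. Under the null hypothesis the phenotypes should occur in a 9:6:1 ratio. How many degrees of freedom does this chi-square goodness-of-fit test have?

A goodness-of-fit test with 3 phenotype classes has df = 3 − 1 = 2.

2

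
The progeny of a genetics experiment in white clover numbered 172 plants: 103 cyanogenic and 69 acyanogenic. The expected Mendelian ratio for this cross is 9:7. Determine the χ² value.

0.923

Under the 9:7 hypothesis (Σ ratio = 16, N = 172):
  cyanogenic: 172 × 9/16 = 96.75
  acyanogenic: 172 × 7/16 = 75.25
χ² = Σ (O − E)² / E
  cyanogenic: (103 − 96.75)² / 96.75 = 0.4037
  acyanogenic: (69 − 75.25)² / 75.25 = 0.5191
χ² = 0.4037 + 0.5191 = 0.9228 ≈ 0.923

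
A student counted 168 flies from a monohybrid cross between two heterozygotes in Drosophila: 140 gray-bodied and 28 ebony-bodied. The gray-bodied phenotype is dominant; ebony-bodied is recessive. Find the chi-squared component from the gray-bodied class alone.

1.556

For a monohybrid cross between heterozygotes with complete dominance, the expected phenotypic ratio is 3:1.
Total ratio parts = 4. Expected numbers out of 168:
  gray-bodied: 168 × 3/4 = 126
  ebony-bodied: 168 × 1/4 = 42
Contribution of gray-bodied: (140 − 126)² / 126 = 1.5556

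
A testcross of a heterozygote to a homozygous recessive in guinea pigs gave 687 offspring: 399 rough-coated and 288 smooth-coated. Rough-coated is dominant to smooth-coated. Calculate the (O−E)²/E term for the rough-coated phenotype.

8.967

A testcross of a heterozygote (Aa × aa) gives a 1:1 phenotypic ratio.
Expected counts for N = 687 under a 1:1 ratio (total parts = 2):
  rough-coated: 687 × 1/2 = 343.5
  smooth-coated: 687 × 1/2 = 343.5
Contribution of rough-coated: (399 − 343.5)² / 343.5 = 8.9672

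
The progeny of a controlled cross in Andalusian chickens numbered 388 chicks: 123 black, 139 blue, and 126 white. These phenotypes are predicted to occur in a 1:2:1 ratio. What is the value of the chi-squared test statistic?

31.232

The 1:2:1 ratio has 4 parts, so with N = 388 the expected counts are:
  black: 388 × 1/4 = 97
  blue: 388 × 2/4 = 194
  white: 388 × 1/4 = 97
χ² = Σ (O − E)² / E
  black: (123 − 97)² / 97 = 6.9691
  blue: (139 − 194)² / 194 = 15.5928
  white: (126 − 97)² / 97 = 8.6701
χ² = 6.9691 + 15.5928 + 8.6701 = 31.232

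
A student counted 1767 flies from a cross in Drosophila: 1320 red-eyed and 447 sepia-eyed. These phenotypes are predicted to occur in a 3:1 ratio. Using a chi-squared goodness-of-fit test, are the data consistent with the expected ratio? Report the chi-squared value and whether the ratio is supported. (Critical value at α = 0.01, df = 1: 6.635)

0.083; consistent

Total ratio parts = 4. Expected numbers out of 1767:
  red-eyed: 1767 × 3/4 = 1325.25
  sepia-eyed: 1767 × 1/4 = 441.75
χ² = Σ (O − E)² / E
  red-eyed: (1320 − 1325.25)² / 1325.25 = 0.0208
  sepia-eyed: (447 − 441.75)² / 441.75 = 0.0624
χ² = 0.0208 + 0.0624 = 0.0832 ≈ 0.083
Degrees of freedom = 2 − 1 = 1; critical value at α = 0.01 is 6.635.
Since 0.083 < 6.635, we fail to reject the null hypothesis — the data are consistent with the 3:1 ratio.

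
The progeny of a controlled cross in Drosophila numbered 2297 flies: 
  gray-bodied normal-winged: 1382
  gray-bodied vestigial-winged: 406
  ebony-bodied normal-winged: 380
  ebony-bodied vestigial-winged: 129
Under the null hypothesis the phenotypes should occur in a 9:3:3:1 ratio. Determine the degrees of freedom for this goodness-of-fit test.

3

A goodness-of-fit test with 4 phenotype classes has df = 4 − 1 = 3.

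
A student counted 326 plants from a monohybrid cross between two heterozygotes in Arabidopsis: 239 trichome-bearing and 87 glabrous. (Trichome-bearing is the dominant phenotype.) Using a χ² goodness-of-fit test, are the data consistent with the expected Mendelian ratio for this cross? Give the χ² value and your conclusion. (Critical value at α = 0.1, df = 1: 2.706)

0.495; consistent

For a monohybrid cross between heterozygotes with complete dominance, the expected phenotypic ratio is 3:1.
Total ratio parts = 4. Expected numbers out of 326:
  trichome-bearing: 326 × 3/4 = 244.5
  glabrous: 326 × 1/4 = 81.5
χ² = Σ (O − E)² / E
  trichome-bearing: (239 − 244.5)² / 244.5 = 0.1237
  glabrous: (87 − 81.5)² / 81.5 = 0.3712
χ² = 0.1237 + 0.3712 = 0.4949 ≈ 0.495
Degrees of freedom = 2 − 1 = 1; critical value at α = 0.1 is 2.706.
Since 0.495 < 2.706, we fail to reject the null hypothesis — the data are consistent with the 3:1 ratio.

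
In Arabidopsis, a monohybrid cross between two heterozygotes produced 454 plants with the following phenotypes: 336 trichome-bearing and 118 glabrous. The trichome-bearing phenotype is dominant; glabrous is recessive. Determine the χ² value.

0.238

For a monohybrid cross between heterozygotes with complete dominance, the expected phenotypic ratio is 3:1.
Under the 3:1 hypothesis (Σ ratio = 4, N = 454):
  trichome-bearing: 454 × 3/4 = 340.5
  glabrous: 454 × 1/4 = 113.5
χ² = Σ (O − E)² / E
  trichome-bearing: (336 − 340.5)² / 340.5 = 0.0595
  glabrous: (118 − 113.5)² / 113.5 = 0.1784
χ² = 0.0595 + 0.1784 = 0.2379 ≈ 0.238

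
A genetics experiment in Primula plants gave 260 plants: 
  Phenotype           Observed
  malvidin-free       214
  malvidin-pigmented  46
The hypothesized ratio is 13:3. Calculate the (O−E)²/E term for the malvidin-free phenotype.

Under the 13:3 hypothesis (Σ ratio = 16, N = 260):
  malvidin-free: 260 × 13/16 = 211.25
  malvidin-pigmented: 260 × 3/16 = 48.75
Contribution of malvidin-free: (214 − 211.25)² / 211.25 = 0.0358

0.036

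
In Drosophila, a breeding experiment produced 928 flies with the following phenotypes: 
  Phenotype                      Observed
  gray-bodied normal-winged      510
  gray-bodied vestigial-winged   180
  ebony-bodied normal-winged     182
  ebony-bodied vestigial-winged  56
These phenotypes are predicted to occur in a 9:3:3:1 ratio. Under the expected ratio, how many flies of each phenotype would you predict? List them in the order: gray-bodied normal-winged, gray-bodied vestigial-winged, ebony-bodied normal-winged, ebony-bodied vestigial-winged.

522, 174, 174, 58

Expected counts for N = 928 under a 9:3:3:1 ratio (total parts = 16):
  gray-bodied normal-winged: 928 × 9/16 = 522
  gray-bodied vestigial-winged: 928 × 3/16 = 174
  ebony-bodied normal-winged: 928 × 3/16 = 174
  ebony-bodied vestigial-winged: 928 × 1/16 = 58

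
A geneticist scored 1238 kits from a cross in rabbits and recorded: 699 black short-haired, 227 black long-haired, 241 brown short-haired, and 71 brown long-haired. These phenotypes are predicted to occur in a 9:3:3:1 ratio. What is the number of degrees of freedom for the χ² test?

3

A goodness-of-fit test with 4 phenotype classes has df = 4 − 1 = 3.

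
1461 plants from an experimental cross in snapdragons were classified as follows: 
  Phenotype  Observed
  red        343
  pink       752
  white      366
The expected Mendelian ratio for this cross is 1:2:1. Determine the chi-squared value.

The 1:2:1 ratio has 4 parts, so with N = 1461 the expected counts are:
  red: 1461 × 1/4 = 365.25
  pink: 1461 × 2/4 = 730.5
  white: 1461 × 1/4 = 365.25
χ² = Σ (O − E)² / E
  red: (343 − 365.25)² / 365.25 = 1.3554
  pink: (752 − 730.5)² / 730.5 = 0.6328
  white: (366 − 365.25)² / 365.25 = 0.0015
χ² = 1.3554 + 0.6328 + 0.0015 = 1.9897 ≈ 1.990

1.990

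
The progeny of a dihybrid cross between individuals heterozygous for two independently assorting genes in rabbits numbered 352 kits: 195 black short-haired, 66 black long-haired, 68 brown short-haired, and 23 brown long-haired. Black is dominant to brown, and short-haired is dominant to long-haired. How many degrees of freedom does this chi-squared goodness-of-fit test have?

3

A dihybrid F₂ with independent assortment and complete dominance at both loci gives a 9:3:3:1 phenotypic ratio.
A goodness-of-fit test with 4 phenotype classes has df = 4 − 1 = 3.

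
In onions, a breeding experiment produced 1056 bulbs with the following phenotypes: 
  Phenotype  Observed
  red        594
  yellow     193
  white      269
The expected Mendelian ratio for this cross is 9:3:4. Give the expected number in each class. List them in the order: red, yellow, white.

Under the 9:3:4 hypothesis (Σ ratio = 16, N = 1056):
  red: 1056 × 9/16 = 594
  yellow: 1056 × 3/16 = 198
  white: 1056 × 4/16 = 264

594, 198, 264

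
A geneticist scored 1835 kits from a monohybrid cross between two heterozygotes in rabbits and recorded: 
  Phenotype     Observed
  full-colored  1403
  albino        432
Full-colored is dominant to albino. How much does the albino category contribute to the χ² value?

1.560

For a monohybrid cross between heterozygotes with complete dominance, the expected phenotypic ratio is 3:1.
The 3:1 ratio has 4 parts, so with N = 1835 the expected counts are:
  full-colored: 1835 × 3/4 = 1376.25
  albino: 1835 × 1/4 = 458.75
Contribution of albino: (432 − 458.75)² / 458.75 = 1.5598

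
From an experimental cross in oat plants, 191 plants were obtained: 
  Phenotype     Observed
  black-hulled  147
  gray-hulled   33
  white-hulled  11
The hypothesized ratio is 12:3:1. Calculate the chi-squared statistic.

Expected counts for N = 191 under a 12:3:1 ratio (total parts = 16):
  black-hulled: 191 × 12/16 = 143.25
  gray-hulled: 191 × 3/16 = 35.8125
  white-hulled: 191 × 1/16 = 11.9375
χ² = Σ (O − E)² / E
  black-hulled: (147 − 143.25)² / 143.25 = 0.0982
  gray-hulled: (33 − 35.8125)² / 35.8125 = 0.2209
  white-hulled: (11 − 11.9375)² / 11.9375 = 0.0736
χ² = 0.0982 + 0.2209 + 0.0736 = 0.3927 ≈ 0.393

0.393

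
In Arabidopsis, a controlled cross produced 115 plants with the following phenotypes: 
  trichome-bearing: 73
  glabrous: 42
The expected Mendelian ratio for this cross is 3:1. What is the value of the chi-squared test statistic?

8.142

The 3:1 ratio has 4 parts, so with N = 115 the expected counts are:
  trichome-bearing: 115 × 3/4 = 86.25
  glabrous: 115 × 1/4 = 28.75
χ² = Σ (O − E)² / E
  trichome-bearing: (73 − 86.25)² / 86.25 = 2.0355
  glabrous: (42 − 28.75)² / 28.75 = 6.1065
χ² = 2.0355 + 6.1065 = 8.142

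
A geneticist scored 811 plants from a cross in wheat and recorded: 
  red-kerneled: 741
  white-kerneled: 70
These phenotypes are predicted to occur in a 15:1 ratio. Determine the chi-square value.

Under the 15:1 hypothesis (Σ ratio = 16, N = 811):
  red-kerneled: 811 × 15/16 = 760.3125
  white-kerneled: 811 × 1/16 = 50.6875
χ² = Σ (O − E)² / E
  red-kerneled: (741 − 760.3125)² / 760.3125 = 0.4906
  white-kerneled: (70 − 50.6875)² / 50.6875 = 7.3583
χ² = 0.4906 + 7.3583 = 7.8489 ≈ 7.849

7.849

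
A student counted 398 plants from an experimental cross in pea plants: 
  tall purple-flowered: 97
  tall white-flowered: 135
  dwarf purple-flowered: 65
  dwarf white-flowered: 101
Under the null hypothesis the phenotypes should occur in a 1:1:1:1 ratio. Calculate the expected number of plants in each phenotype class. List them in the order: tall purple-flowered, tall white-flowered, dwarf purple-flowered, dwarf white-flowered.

99.5, 99.5, 99.5, 99.5

Expected counts for N = 398 under a 1:1:1:1 ratio (total parts = 4):
  tall purple-flowered: 398 × 1/4 = 99.5
  tall white-flowered: 398 × 1/4 = 99.5
  dwarf purple-flowered: 398 × 1/4 = 99.5
  dwarf white-flowered: 398 × 1/4 = 99.5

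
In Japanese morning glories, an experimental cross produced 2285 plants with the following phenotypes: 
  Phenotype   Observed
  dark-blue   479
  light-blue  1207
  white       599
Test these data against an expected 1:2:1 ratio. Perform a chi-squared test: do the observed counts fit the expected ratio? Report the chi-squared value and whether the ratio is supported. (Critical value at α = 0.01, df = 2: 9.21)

19.887; not consistent

The 1:2:1 ratio has 4 parts, so with N = 2285 the expected counts are:
  dark-blue: 2285 × 1/4 = 571.25
  light-blue: 2285 × 2/4 = 1142.5
  white: 2285 × 1/4 = 571.25
χ² = Σ (O − E)² / E
  dark-blue: (479 − 571.25)² / 571.25 = 14.8973
  light-blue: (1207 − 1142.5)² / 1142.5 = 3.6414
  white: (599 − 571.25)² / 571.25 = 1.3480
χ² = 14.8973 + 3.6414 + 1.3480 = 19.8867 ≈ 19.887
Degrees of freedom = 3 − 1 = 2; critical value at α = 0.01 is 9.21.
Since 19.887 > 9.21, we reject the null hypothesis — the data do not fit the 1:2:1 ratio.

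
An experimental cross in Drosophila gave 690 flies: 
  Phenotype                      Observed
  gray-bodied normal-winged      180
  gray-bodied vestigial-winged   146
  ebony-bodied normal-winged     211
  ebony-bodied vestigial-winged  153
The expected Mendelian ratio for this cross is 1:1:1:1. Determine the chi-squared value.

The 1:1:1:1 ratio has 4 parts, so with N = 690 the expected counts are:
  gray-bodied normal-winged: 690 × 1/4 = 172.5
  gray-bodied vestigial-winged: 690 × 1/4 = 172.5
  ebony-bodied normal-winged: 690 × 1/4 = 172.5
  ebony-bodied vestigial-winged: 690 × 1/4 = 172.5
χ² = Σ (O − E)² / E
  gray-bodied normal-winged: (180 − 172.5)² / 172.5 = 0.3261
  gray-bodied vestigial-winged: (146 − 172.5)² / 172.5 = 4.0710
  ebony-bodied normal-winged: (211 − 172.5)² / 172.5 = 8.5928
  ebony-bodied vestigial-winged: (153 − 172.5)² / 172.5 = 2.2043
χ² = 0.3261 + 4.0710 + 8.5928 + 2.2043 = 15.1942 ≈ 15.194

15.194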